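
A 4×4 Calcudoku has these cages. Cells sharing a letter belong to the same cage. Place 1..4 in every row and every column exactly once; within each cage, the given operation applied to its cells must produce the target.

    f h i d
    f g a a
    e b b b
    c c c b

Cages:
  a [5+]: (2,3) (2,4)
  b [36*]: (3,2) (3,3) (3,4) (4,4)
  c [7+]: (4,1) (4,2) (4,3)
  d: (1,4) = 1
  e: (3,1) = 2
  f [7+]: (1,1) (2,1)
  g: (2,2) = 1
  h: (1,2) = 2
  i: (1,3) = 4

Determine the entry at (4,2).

4

Cage h is given, leaving (1,2) = 2.
Cage i is given, which forces (1,3) = 4.
Cage d is given; hence (1,4) = 1.
Cage g is a single given cell, leaving (2,2) = 1.
Cage e is a single given cell; hence (3,1) = 2.
Column 4 already has 1; hence (3,4) = 4.
Column 2 already has 1, leaving (4,2) = 4.
Cage b has product 36, leaving (4,4) = 3.
Row 1 already has 4, leaving (1,1) = 3.
The two cells of cage f must have sum 7, which forces (2,1) = 4.
Cage a's pair has sum 5, which forces (2,3) = 3.
Column 4 already has 3; hence (2,4) = 2.
4 is placed in row 3; hence (3,2) = 3.
The 4 cells of cage b must have product 36; hence (3,3) = 1.
Row 4 already has 4, so (4,1) = 1.
Cage c needs sum 7, which forces (4,3) = 2.
Completed grid: 3 2 4 1 / 4 1 3 2 / 2 3 1 4 / 1 4 2 3.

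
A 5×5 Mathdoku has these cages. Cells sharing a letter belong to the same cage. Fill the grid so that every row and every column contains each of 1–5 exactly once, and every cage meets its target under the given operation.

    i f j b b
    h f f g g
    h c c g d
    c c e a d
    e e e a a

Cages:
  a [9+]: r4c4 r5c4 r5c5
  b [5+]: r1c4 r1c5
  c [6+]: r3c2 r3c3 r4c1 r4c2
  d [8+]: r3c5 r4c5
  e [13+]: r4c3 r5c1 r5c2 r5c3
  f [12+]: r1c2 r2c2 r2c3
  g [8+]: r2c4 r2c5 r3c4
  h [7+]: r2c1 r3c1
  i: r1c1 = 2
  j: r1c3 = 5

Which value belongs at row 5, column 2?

Cage i is given, leaving r1c1 = 2.
Cage j is given, so r1c3 = 5.
Column 1 already has 2, leaving r4c1 = 1.
Row 4 already has 1; hence r4c2 = 2.
Cage f has sum 12, so r2c2 = 5.
2 is placed in column 2, so r3c2 = 1.
Cage c needs sum 6, which forces r3c3 = 2.
The 4 cells of cage e must have sum 13, leaving r5c1 = 5.
The 4 cells of cage e must have sum 13, leaving r5c3 = 1.
The only place for 3 in row 1 is r1c2.
Cage f needs sum 12, leaving r2c3 = 4.
Cage e needs sum 13, so r4c3 = 3.
Row 4 already has 3, leaving r4c4 = 4.
Row 4 already has 3, so r4c5 = 5.
3 is placed in column 2, leaving r5c2 = 4.
Column 4 already has 4; hence r1c4 = 1.
Cage b needs two cells with sum 5, which forces r1c5 = 4.
Row 2 already has 4, which forces r2c1 = 3.
Column 4 already has 1, which forces r2c4 = 2.
2 is placed in row 2; hence r2c5 = 1.
Cage h's pair has sum 7; hence r3c1 = 4.
Column 5 already has 5, which forces r3c5 = 3.
2 is placed in column 4, which forces r5c4 = 3.
3 is placed in column 5; hence r5c5 = 2.
3 is placed in row 3, so r3c4 = 5.
The full grid is 2 3 5 1 4 / 3 5 4 2 1 / 4 1 2 5 3 / 1 2 3 4 5 / 5 4 1 3 2.

4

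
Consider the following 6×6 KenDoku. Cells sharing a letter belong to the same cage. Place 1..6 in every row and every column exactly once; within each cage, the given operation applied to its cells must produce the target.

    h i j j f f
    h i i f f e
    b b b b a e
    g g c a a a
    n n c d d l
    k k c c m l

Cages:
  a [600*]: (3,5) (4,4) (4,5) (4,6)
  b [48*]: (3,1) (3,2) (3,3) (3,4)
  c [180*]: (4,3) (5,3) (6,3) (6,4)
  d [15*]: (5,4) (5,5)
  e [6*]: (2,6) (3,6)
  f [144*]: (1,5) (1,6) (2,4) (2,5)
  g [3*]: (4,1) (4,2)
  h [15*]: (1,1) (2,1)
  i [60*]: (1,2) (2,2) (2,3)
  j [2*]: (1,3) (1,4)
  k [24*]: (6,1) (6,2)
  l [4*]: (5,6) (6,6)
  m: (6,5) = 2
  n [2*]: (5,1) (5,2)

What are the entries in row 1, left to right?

The 4 cells of cage a must have product 600, so (3,5) = 5.
5 is placed in column 5, which forces (5,5) = 3.
M is a freebie, leaving (6,5) = 2.
3 is placed in row 5; hence (5,4) = 5.
Cage a needs product 600, which forces (4,6) = 5.
The 4 cells of cage c must have product 180, leaving (6,3) = 5.
Row 3 needs a 3, and only (3,6) is open for it.
The two cells of cage e must have product 6, leaving (2,6) = 2.
In row 4, 2 can only go at (4,3), so (4,3) = 2.
Column 3 now contains 2; hence (1,3) = 1.
Cage j needs two cells with product 2; hence (1,4) = 2.
The 4 cells of cage c must have product 180, so (5,3) = 6.
The 4 cells of cage c must have product 180, so (6,4) = 3.
6 is placed in column 3, which forces (3,3) = 4.
Column 3 already has 4, which forces (2,3) = 3.
The two cells of cage h must have product 15, leaving (1,1) = 3.
Row 2 now contains 3, which forces (2,1) = 5.
Row 2 now contains 5, leaving (2,2) = 4.
Column 1 now contains 3, which forces (4,1) = 1.
Row 4 already has 1, leaving (4,2) = 3.
Column 1 now contains 1, so (5,1) = 2.
Row 5 already has 2, leaving (5,2) = 1.
Row 5 now contains 1, leaving (5,6) = 4.
Column 2 already has 4; hence (6,2) = 6.
Column 6 now contains 4, so (6,6) = 1.
Column 2 already has 4, leaving (1,2) = 5.
Cage f has product 144; hence (1,5) = 4.
Column 6 now contains 4, so (1,6) = 6.
Column 1 already has 2, leaving (3,1) = 6.
6 is placed in column 2, leaving (3,2) = 2.
Cage b has product 48, leaving (3,4) = 1.
4 is placed in column 5, which forces (4,5) = 6.
Row 6 now contains 6, leaving (6,1) = 4.
1 is placed in column 4, leaving (2,4) = 6.
6 is placed in column 5, which forces (2,5) = 1.
6 is placed in row 4; hence (4,4) = 4.
Completed grid: 3 5 1 2 4 6 / 5 4 3 6 1 2 / 6 2 4 1 5 3 / 1 3 2 4 6 5 / 2 1 6 5 3 4 / 4 6 5 3 2 1.

3 5 1 2 4 6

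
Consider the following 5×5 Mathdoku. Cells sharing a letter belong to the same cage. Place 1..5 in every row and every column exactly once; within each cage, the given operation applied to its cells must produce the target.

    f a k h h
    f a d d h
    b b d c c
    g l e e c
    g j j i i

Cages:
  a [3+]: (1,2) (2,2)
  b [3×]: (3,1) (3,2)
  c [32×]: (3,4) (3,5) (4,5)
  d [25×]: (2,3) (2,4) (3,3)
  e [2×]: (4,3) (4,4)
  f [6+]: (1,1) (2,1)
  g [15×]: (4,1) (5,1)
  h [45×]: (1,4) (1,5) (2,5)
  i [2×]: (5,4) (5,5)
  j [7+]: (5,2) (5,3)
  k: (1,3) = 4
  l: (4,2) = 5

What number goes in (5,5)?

1

K is a freebie, which forces (1,3) = 4.
Cage h needs product 45, leaving (1,4) = 3.
Cage h needs product 45, which forces (1,5) = 5.
Cage d has product 25; hence (2,3) = 1.
Cage d needs product 25, so (2,4) = 5.
Cage h has product 45, leaving (2,5) = 3.
Cage d needs product 25; hence (3,3) = 5.
The 3 cells of cage c must have product 32; hence (3,4) = 4.
Cage c has product 32, leaving (3,5) = 2.
Cage l is a single given cell, leaving (4,2) = 5.
1 is placed in column 3, which forces (4,3) = 2.
Row 4 already has 2, leaving (4,4) = 1.
Cage c has product 32, leaving (4,5) = 4.
Column 3 now contains 2, which forces (5,3) = 3.
Column 4 already has 1, so (5,4) = 2.
Column 5 now contains 2, leaving (5,5) = 1.
The two cells of cage f must have sum 6; hence (1,1) = 2.
Cage a's pair has sum 3, so (1,2) = 1.
The two cells of cage f must have sum 6, which forces (2,1) = 4.
1 is placed in row 2; hence (2,2) = 2.
Column 2 already has 1, leaving (3,2) = 3.
5 is placed in row 4; hence (4,1) = 3.
Row 5 now contains 3, leaving (5,1) = 5.
Row 5 now contains 2, so (5,2) = 4.
Row 3 already has 3, which forces (3,1) = 1.
The full grid is 2 1 4 3 5 / 4 2 1 5 3 / 1 3 5 4 2 / 3 5 2 1 4 / 5 4 3 2 1.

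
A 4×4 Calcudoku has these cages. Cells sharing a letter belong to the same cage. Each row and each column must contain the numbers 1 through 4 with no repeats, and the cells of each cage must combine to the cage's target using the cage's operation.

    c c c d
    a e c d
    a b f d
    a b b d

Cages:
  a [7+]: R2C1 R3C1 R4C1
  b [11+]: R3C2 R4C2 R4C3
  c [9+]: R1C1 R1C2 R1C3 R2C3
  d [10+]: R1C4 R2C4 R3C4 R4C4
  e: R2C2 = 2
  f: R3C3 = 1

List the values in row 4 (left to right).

Cage e is given, leaving R2C2 = 2.
Cage b needs sum 11; hence R3C2 = 4.
F is a freebie, so R3C3 = 1.
Cage b has sum 11, so R4C2 = 3.
The 3 cells of cage b must have sum 11, leaving R4C3 = 4.
Cage c needs sum 9, so R1C1 = 3.
3 is placed in column 2, so R1C2 = 1.
The 4 cells of cage c must have sum 9, leaving R1C3 = 2.
Row 1 now contains 2; hence R1C4 = 4.
The 3 cells of cage a must have sum 7, so R2C1 = 4.
Column 3 already has 1, which forces R2C3 = 3.
Row 2 already has 3, which forces R2C4 = 1.
Row 3 now contains 1, so R3C1 = 2.
2 is placed in row 3, so R3C4 = 3.
The 3 cells of cage a must have sum 7, leaving R4C1 = 1.
1 is placed in column 4, so R4C4 = 2.
The full grid is 3 1 2 4 / 4 2 3 1 / 2 4 1 3 / 1 3 4 2.

1 3 4 2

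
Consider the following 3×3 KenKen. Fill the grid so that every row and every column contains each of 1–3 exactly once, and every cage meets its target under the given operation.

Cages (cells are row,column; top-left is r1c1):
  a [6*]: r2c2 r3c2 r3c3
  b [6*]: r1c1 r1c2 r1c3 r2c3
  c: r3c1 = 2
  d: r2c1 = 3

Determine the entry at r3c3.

Cage d is a single given cell, so r2c1 = 3.
Cage b has product 6, which forces r2c3 = 1.
Cage c is a single given cell; hence r3c1 = 2.
Row 3 now contains 2; hence r3c3 = 3.
Column 1 already has 2; hence r1c1 = 1.
Cage b needs product 6, leaving r1c2 = 3.
Column 3 already has 3, which forces r1c3 = 2.
Row 2 already has 1, which forces r2c2 = 2.
Row 3 now contains 3, which forces r3c2 = 1.
Filled in: 1 3 2 / 3 2 1 / 2 1 3.

3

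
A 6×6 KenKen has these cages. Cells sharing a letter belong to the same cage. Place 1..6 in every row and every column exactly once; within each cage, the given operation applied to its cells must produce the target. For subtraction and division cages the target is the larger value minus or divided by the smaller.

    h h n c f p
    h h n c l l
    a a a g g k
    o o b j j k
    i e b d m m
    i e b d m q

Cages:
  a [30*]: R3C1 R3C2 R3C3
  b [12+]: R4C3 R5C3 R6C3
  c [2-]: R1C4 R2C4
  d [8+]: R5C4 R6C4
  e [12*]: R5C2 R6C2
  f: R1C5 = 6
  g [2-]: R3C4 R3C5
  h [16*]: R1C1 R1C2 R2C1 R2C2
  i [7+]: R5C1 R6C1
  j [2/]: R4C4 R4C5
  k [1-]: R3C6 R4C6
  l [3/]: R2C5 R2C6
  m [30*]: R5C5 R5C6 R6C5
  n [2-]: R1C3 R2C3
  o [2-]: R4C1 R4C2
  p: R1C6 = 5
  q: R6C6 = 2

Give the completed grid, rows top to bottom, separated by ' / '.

2 1 3 4 6 5 / 4 2 5 6 3 1 / 5 6 1 2 4 3 / 3 5 6 1 2 4 / 1 4 2 3 5 6 / 6 3 4 5 1 2

Cage f is given, leaving R1C5 = 6.
Cage p is given, so R1C6 = 5.
Cage q is a single given cell; hence R6C6 = 2.
Column 6 needs a 1, and only R2C6 is open for it.
Cage l's pair has quotient 3, leaving R2C5 = 3.
In column 4, 1 can only go at R4C4, so R4C4 = 1.
Cage j needs two cells with quotient 2, leaving R4C5 = 2.
The 3 cells of cage m must have product 30, so R5C6 = 6.
Column 5 needs a 4, and only R3C5 is open for it.
Row 3 already has 4, which forces R3C6 = 3.
The two cells of cage k must have difference 1, so R4C6 = 4.
The only place for 2 in row 3 is R3C4.
In row 4, 6 can only go at R4C3, so R4C3 = 6.
In row 2, 6 can only go at R2C4, so R2C4 = 6.
Cage c's pair has difference 2, so R1C4 = 4.
In row 1, 3 can only go at R1C3, so R1C3 = 3.
Cage n's pair has difference 2; hence R2C3 = 5.
Column 3 already has 5; hence R3C3 = 1.
Column 3 already has 1, which forces R5C3 = 2.
Column 3 already has 1; hence R6C3 = 4.
Cage e needs two cells with product 12; hence R5C2 = 4.
Cage e's pair has product 12, which forces R6C2 = 3.
Row 6 already has 3; hence R6C4 = 5.
5 is placed in row 6; hence R6C5 = 1.
Cage h needs product 16, leaving R1C1 = 2.
Cage h has product 16, which forces R1C2 = 1.
Cage h has product 16, which forces R2C1 = 4.
Column 2 now contains 4; hence R2C2 = 2.
Cage o's pair has difference 2, so R4C1 = 3.
3 is placed in column 2, so R4C2 = 5.
Row 5 already has 4, which forces R5C1 = 1.
Column 4 already has 5, leaving R5C4 = 3.
1 is placed in column 5, leaving R5C5 = 5.
Row 6 already has 3, which forces R6C1 = 6.
Column 1 already has 6, so R3C1 = 5.
5 is placed in column 2, which forces R3C2 = 6.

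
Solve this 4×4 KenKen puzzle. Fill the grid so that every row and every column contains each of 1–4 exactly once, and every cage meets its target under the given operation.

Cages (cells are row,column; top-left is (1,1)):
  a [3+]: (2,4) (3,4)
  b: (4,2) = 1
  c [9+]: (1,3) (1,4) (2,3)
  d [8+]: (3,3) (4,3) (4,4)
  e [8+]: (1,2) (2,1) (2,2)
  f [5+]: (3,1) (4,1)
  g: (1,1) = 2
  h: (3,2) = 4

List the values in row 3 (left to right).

1 4 3 2

Cage g is a single given cell; hence (1,1) = 2.
H is a freebie, leaving (3,2) = 4.
Cage b is given; hence (4,2) = 1.
Column 2 now contains 1; hence (1,2) = 3.
Row 1 already has 3; hence (1,4) = 4.
Cage e has sum 8, so (2,1) = 3.
The 3 cells of cage e must have sum 8; hence (2,2) = 2.
2 is placed in row 2, leaving (2,3) = 4.
2 is placed in row 2, so (2,4) = 1.
Cage f's pair has sum 5; hence (3,1) = 1.
Column 4 now contains 1; hence (3,4) = 2.
Cage f needs two cells with sum 5, so (4,1) = 4.
Column 4 already has 2, which forces (4,4) = 3.
Row 1 now contains 4, leaving (1,3) = 1.
Row 3 now contains 2, which forces (3,3) = 3.
3 is placed in row 4, so (4,3) = 2.
Filled in: 2 3 1 4 / 3 2 4 1 / 1 4 3 2 / 4 1 2 3.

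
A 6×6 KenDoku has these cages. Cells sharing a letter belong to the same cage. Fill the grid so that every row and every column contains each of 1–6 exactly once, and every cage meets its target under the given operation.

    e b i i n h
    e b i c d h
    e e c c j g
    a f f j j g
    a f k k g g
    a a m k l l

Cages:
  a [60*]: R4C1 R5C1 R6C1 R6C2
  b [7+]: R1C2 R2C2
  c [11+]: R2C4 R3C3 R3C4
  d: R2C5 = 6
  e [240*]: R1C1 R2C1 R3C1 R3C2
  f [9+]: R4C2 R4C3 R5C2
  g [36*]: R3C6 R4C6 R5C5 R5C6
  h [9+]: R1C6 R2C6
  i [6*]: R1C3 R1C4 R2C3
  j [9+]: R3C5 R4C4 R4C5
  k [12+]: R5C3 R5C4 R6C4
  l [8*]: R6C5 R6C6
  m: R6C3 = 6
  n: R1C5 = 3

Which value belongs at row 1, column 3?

1

Cage n is a single given cell, leaving R1C5 = 3.
D is a freebie, leaving R2C5 = 6.
M is a freebie, which forces R6C3 = 6.
Cage i needs product 6, which forces R2C3 = 3.
The two cells of cage l must have product 8; hence R6C5 = 4.
{4, 5} are confined to R1C6 and R2C6 in column 6; hence R6C6 = 2.
The 4 cells of cage g must have product 36, which forces R5C5 = 2.
Cage j has sum 9; hence R4C4 = 3.
Cage k needs sum 12, which forces R5C4 = 6.
In row 2, 1 can only go at R2C2, so R2C2 = 1.
Cage b's pair has sum 7, so R1C2 = 6.
Cage f has sum 9, leaving R5C2 = 3.
3 is placed in row 5, leaving R5C6 = 1.
3 is placed in column 2; hence R6C2 = 5.
5 is placed in row 6, leaving R6C4 = 1.
Cage i needs product 6, leaving R1C3 = 1.
Column 4 already has 1, so R1C4 = 2.
The 4 cells of cage g must have product 36, which forces R3C6 = 3.
The 4 cells of cage a must have product 60, so R4C1 = 1.
1 is placed in row 4; hence R4C5 = 5.
1 is placed in column 6, so R4C6 = 6.
The 4 cells of cage a must have product 60, so R5C1 = 4.
Row 5 already has 1, leaving R5C3 = 5.
1 is placed in row 6, so R6C1 = 3.
Column 1 already has 4, so R1C1 = 5.
Row 1 now contains 5; hence R1C6 = 4.
The 4 cells of cage e must have product 240, which forces R2C1 = 2.
Column 6 already has 4; hence R2C6 = 5.
Row 3 already has 3; hence R3C1 = 6.
The 4 cells of cage e must have product 240, which forces R3C2 = 4.
Cage c needs sum 11; hence R3C3 = 2.
4 is placed in row 3, leaving R3C4 = 5.
5 is placed in column 5; hence R3C5 = 1.
4 is placed in column 2, so R4C2 = 2.
Column 3 now contains 2, which forces R4C3 = 4.
Row 2 now contains 5, leaving R2C4 = 4.
Completed grid: 5 6 1 2 3 4 / 2 1 3 4 6 5 / 6 4 2 5 1 3 / 1 2 4 3 5 6 / 4 3 5 6 2 1 / 3 5 6 1 4 2.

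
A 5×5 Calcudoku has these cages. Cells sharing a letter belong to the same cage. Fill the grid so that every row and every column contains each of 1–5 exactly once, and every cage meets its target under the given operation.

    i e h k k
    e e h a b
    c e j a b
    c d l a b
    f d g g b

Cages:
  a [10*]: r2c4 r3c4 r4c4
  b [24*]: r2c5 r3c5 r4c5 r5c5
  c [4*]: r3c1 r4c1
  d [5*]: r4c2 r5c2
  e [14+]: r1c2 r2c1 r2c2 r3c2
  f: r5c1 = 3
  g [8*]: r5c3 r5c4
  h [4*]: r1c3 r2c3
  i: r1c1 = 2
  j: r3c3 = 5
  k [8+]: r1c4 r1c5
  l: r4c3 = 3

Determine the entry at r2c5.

3

I is a freebie, so r1c1 = 2.
Cage j is given; hence r3c3 = 5.
L is a freebie, leaving r4c3 = 3.
Cage f is a single given cell, leaving r5c1 = 3.
In row 5, 5 can only go at r5c2, so r5c2 = 5.
The 4 cells of cage e must have sum 14, which forces r2c1 = 5.
5 is placed in column 2, which forces r4c2 = 1.
Cage c's pair has product 4; hence r3c1 = 1.
Row 3 now contains 1, leaving r3c4 = 2.
1 is placed in row 4, which forces r4c1 = 4.
Cage a has product 10, which forces r4c4 = 5.
Row 4 now contains 4; hence r4c5 = 2.
2 is placed in column 4, leaving r5c4 = 4.
Row 5 already has 4; hence r5c5 = 1.
5 is placed in column 4, so r1c4 = 3.
The two cells of cage k must have sum 8; hence r1c5 = 5.
Cage e needs sum 14, which forces r2c2 = 2.
2 is placed in column 4; hence r2c4 = 1.
Row 5 already has 4, so r5c3 = 2.
Row 1 now contains 3; hence r1c2 = 4.
The two cells of cage h must have product 4, which forces r1c3 = 1.
1 is placed in row 2, so r2c3 = 4.
4 is placed in row 2; hence r2c5 = 3.
Cage e needs sum 14; hence r3c2 = 3.
3 is placed in column 5, leaving r3c5 = 4.
Completed grid: 2 4 1 3 5 / 5 2 4 1 3 / 1 3 5 2 4 / 4 1 3 5 2 / 3 5 2 4 1.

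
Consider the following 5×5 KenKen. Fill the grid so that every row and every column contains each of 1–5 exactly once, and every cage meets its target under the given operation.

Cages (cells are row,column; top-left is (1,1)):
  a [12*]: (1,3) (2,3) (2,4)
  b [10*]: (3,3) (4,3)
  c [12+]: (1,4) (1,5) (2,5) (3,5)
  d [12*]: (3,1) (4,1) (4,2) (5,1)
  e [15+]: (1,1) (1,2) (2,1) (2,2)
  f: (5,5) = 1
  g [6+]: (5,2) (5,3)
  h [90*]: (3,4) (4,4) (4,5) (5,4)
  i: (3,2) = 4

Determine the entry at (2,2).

Cage i is a single given cell, leaving (3,2) = 4.
The 4 cells of cage h must have product 90, which forces (4,5) = 3.
F is a freebie, so (5,5) = 1.
Cage c has sum 12, leaving (1,4) = 1.
The two cells of cage g must have sum 6, which forces (5,2) = 2.
The two cells of cage g must have sum 6, which forces (5,3) = 4.
The 4 cells of cage d must have product 12, so (3,1) = 1.
Cage d needs product 12, so (4,1) = 4.
2 is placed in column 2; hence (4,2) = 1.
2 is placed in row 5, so (5,1) = 3.
Row 5 already has 3, which forces (5,4) = 5.
Cage h needs product 90; hence (3,4) = 3.
5 is placed in column 4, which forces (4,4) = 2.
Cage a has product 12; hence (1,3) = 3.
Cage a needs product 12, so (2,3) = 1.
Column 4 now contains 2; hence (2,4) = 4.
Cage b needs two cells with product 10, leaving (3,3) = 2.
Row 3 now contains 2; hence (3,5) = 5.
2 is placed in row 4, leaving (4,3) = 5.
Cage e has sum 15, which forces (1,1) = 2.
Row 1 now contains 3, which forces (1,2) = 5.
Cage c has sum 12, so (1,5) = 4.
Cage e needs sum 15; hence (2,1) = 5.
Cage e has sum 15, so (2,2) = 3.
Column 5 now contains 5, so (2,5) = 2.
The full grid is 2 5 3 1 4 / 5 3 1 4 2 / 1 4 2 3 5 / 4 1 5 2 3 / 3 2 4 5 1.

3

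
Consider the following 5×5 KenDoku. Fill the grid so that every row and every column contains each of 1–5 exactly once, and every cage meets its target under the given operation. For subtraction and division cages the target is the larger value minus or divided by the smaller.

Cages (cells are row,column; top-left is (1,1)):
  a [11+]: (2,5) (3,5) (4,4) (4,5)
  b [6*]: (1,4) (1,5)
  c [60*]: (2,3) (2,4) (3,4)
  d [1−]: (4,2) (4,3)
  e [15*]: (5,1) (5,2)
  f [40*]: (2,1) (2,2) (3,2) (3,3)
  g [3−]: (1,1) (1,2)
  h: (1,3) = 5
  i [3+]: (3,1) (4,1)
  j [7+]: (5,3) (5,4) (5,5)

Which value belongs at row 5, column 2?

5

Cage h is given, which forces (1,3) = 5.
Column 1 needs a 3, and only (5,1) is open for it.
Row 5 already has 3, so (5,2) = 5.
The 4 cells of cage f must have product 40, leaving (2,1) = 5.
Cage c needs product 60, which forces (3,4) = 5.
In row 3, 3 can only go at (3,5), so (3,5) = 3.
Cage b's pair has product 6, leaving (1,4) = 3.
Column 5 now contains 3, which forces (1,5) = 2.
Column 4 already has 3, so (2,4) = 4.
Row 2 now contains 4, so (2,5) = 1.
Column 5 already has 1, leaving (5,5) = 4.
Row 2 now contains 1, so (2,2) = 2.
Row 2 now contains 4, leaving (2,3) = 3.
Cage a needs sum 11, so (4,4) = 2.
Column 5 already has 4, which forces (4,5) = 5.
Column 4 already has 2; hence (5,4) = 1.
Cage i needs two cells with sum 3, so (3,1) = 2.
2 is placed in row 4; hence (4,1) = 1.
Cage d's pair has difference 1, which forces (4,2) = 3.
The two cells of cage d must have difference 1, so (4,3) = 4.
Row 5 already has 1; hence (5,3) = 2.
Column 1 now contains 1, so (1,1) = 4.
Cage g needs two cells with difference 3, so (1,2) = 1.
Cage f has product 40; hence (3,2) = 4.
Column 3 now contains 4, which forces (3,3) = 1.
The full grid is 4 1 5 3 2 / 5 2 3 4 1 / 2 4 1 5 3 / 1 3 4 2 5 / 3 5 2 1 4.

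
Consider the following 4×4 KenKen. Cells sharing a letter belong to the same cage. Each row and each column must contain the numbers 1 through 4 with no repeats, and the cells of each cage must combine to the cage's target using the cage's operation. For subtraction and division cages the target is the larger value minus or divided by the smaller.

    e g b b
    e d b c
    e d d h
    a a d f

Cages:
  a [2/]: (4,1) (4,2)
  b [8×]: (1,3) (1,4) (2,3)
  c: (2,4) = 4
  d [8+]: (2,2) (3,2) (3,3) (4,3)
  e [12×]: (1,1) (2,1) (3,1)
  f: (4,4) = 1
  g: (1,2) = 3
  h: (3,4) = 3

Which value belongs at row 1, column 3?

4

Cage g is given; hence (1,2) = 3.
Cage c is given, leaving (2,4) = 4.
Cage h is a single given cell, so (3,4) = 3.
F is a freebie, which forces (4,4) = 1.
Cage b has product 8, leaving (1,3) = 4.
Column 4 now contains 1; hence (1,4) = 2.
The 3 cells of cage e must have product 12, so (2,1) = 3.
Cage b has product 8; hence (2,3) = 1.
1 is placed in column 3, so (3,3) = 2.
Column 3 already has 2, leaving (4,3) = 3.
Row 1 already has 4, which forces (1,1) = 1.
Row 2 now contains 1; hence (2,2) = 2.
Cage e needs product 12; hence (3,1) = 4.
The 4 cells of cage d must have sum 8, so (3,2) = 1.
Column 1 now contains 4, so (4,1) = 2.
2 is placed in column 2; hence (4,2) = 4.
Filled in: 1 3 4 2 / 3 2 1 4 / 4 1 2 3 / 2 4 3 1.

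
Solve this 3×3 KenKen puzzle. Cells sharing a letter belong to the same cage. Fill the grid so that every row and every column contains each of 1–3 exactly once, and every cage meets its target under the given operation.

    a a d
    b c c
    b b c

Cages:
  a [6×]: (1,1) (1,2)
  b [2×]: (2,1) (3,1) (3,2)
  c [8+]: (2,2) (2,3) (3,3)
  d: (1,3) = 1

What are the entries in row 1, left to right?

3 2 1

Cage d is a single given cell, so (1,3) = 1.
Cage b has product 2, which forces (2,1) = 1.
Cage c has sum 8; hence (2,2) = 3.
Cage c has sum 8, so (2,3) = 2.
Cage b has product 2; hence (3,1) = 2.
Cage b has product 2; hence (3,2) = 1.
Cage c needs sum 8, leaving (3,3) = 3.
Column 1 already has 2, so (1,1) = 3.
Column 2 already has 3, leaving (1,2) = 2.
Filled in: 3 2 1 / 1 3 2 / 2 1 3.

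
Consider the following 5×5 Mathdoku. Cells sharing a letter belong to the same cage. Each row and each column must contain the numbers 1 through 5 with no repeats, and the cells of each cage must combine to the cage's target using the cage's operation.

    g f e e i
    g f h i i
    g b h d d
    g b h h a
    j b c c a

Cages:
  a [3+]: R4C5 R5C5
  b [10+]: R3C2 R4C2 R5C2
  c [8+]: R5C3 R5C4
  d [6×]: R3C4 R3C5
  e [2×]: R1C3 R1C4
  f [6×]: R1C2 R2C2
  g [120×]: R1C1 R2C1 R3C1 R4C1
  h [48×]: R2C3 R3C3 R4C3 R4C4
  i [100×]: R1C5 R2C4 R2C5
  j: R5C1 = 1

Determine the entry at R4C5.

Cage i has product 100, so R1C5 = 5.
Cage i needs product 100, which forces R2C4 = 5.
Cage i needs product 100; hence R2C5 = 4.
Cage j is a single given cell, so R5C1 = 1.
Column 4 already has 5, which forces R5C4 = 3.
Row 5 already has 1, which forces R5C5 = 2.
Column 4 now contains 3, which forces R3C4 = 2.
Column 5 already has 2, leaving R3C5 = 3.
Column 4 now contains 2, which forces R4C4 = 4.
Column 5 already has 2, leaving R4C5 = 1.
Row 5 already has 3, so R5C3 = 5.
The two cells of cage e must have product 2, leaving R1C3 = 2.
Column 4 now contains 2, so R1C4 = 1.
Cage h needs product 48, which forces R2C3 = 1.
Cage b needs sum 10, which forces R3C2 = 1.
Row 3 already has 3, leaving R3C3 = 4.
The 3 cells of cage b must have sum 10, which forces R4C2 = 5.
Row 4 now contains 1, so R4C3 = 3.
5 is placed in row 5, which forces R5C2 = 4.
Cage g has product 120; hence R1C1 = 4.
2 is placed in row 1, leaving R1C2 = 3.
Cage g has product 120, leaving R2C1 = 3.
Cage f's pair has product 6, leaving R2C2 = 2.
Row 3 now contains 4; hence R3C1 = 5.
Row 4 already has 3; hence R4C1 = 2.
Filled in: 4 3 2 1 5 / 3 2 1 5 4 / 5 1 4 2 3 / 2 5 3 4 1 / 1 4 5 3 2.

1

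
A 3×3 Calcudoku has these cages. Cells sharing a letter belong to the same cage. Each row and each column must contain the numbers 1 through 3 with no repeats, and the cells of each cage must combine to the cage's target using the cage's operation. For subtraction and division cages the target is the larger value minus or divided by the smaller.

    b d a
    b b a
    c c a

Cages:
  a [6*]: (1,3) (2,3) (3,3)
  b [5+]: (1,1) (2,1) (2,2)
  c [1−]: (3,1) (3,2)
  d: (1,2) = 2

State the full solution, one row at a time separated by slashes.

D is a freebie, leaving (1,2) = 2.
2 is placed in column 2, leaving (2,2) = 1.
1 is placed in column 2, leaving (3,2) = 3.
2 is placed in row 1, leaving (1,1) = 1.
Row 1 now contains 1, leaving (1,3) = 3.
1 is placed in row 2, which forces (2,1) = 3.
3 is placed in column 3; hence (2,3) = 2.
The two cells of cage c must have difference 1, leaving (3,1) = 2.
Column 3 already has 2, which forces (3,3) = 1.

1 2 3 / 3 1 2 / 2 3 1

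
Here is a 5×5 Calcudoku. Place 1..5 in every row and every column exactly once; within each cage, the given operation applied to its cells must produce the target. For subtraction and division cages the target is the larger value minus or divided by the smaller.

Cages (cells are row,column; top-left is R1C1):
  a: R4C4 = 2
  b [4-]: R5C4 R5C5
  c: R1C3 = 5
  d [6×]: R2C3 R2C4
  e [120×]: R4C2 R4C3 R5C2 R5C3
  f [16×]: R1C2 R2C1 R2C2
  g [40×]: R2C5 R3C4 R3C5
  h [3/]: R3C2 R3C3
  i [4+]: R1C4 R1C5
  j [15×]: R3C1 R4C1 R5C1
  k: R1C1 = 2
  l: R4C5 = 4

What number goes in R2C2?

1

Cage k is a single given cell, which forces R1C1 = 2.
Row 1 already has 2, so R1C2 = 4.
Cage c is given, so R1C3 = 5.
2 is placed in column 1; hence R2C1 = 4.
Column 2 now contains 4, which forces R2C2 = 1.
Column 2 now contains 1, leaving R3C2 = 3.
3 is placed in row 3, which forces R3C3 = 1.
A is a freebie; hence R4C4 = 2.
Cage l is given, leaving R4C5 = 4.
Cage d's pair has product 6, leaving R2C3 = 2.
2 is placed in column 4, leaving R2C4 = 3.
Row 2 already has 2, which forces R2C5 = 5.
Row 3 now contains 1; hence R3C1 = 5.
The 3 cells of cage g must have product 40, which forces R3C4 = 4.
Column 5 already has 5, leaving R3C5 = 2.
2 is placed in row 4, which forces R4C2 = 5.
Row 4 already has 4, leaving R4C3 = 3.
Cage e needs product 120, which forces R5C2 = 2.
The 4 cells of cage e must have product 120, leaving R5C3 = 4.
Column 5 already has 5, so R5C5 = 1.
Column 4 already has 3; hence R1C4 = 1.
1 is placed in column 5, which forces R1C5 = 3.
3 is placed in row 4, which forces R4C1 = 1.
Row 5 already has 1, which forces R5C1 = 3.
Row 5 already has 1, leaving R5C4 = 5.
Completed grid: 2 4 5 1 3 / 4 1 2 3 5 / 5 3 1 4 2 / 1 5 3 2 4 / 3 2 4 5 1.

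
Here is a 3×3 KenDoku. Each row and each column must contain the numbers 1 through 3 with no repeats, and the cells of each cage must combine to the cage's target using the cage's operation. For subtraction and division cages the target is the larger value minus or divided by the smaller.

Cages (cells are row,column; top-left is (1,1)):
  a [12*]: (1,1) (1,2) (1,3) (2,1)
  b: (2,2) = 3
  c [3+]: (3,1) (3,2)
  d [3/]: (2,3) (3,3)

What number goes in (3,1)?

1

Cage a has product 12, which forces (2,1) = 2.
Cage b is a single given cell, leaving (2,2) = 3.
3 is placed in row 2; hence (2,3) = 1.
Column 1 already has 2, which forces (3,1) = 1.
Row 3 now contains 1, leaving (3,2) = 2.
1 is placed in column 3, leaving (3,3) = 3.
Column 1 now contains 1, leaving (1,1) = 3.
Column 2 already has 2, so (1,2) = 1.
Column 3 now contains 3, leaving (1,3) = 2.
The full grid is 3 1 2 / 2 3 1 / 1 2 3.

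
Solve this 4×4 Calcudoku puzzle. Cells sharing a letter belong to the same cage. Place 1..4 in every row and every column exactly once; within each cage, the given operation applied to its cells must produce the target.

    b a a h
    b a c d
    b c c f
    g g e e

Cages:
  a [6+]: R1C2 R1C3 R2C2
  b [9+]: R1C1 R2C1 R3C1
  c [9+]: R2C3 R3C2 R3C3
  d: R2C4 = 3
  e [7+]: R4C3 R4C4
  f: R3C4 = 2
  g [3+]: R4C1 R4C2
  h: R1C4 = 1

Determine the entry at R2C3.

4

H is a freebie, leaving R1C4 = 1.
Cage d is a single given cell, leaving R2C4 = 3.
F is a freebie, so R3C4 = 2.
3 is placed in column 4, which forces R4C4 = 4.
The 3 cells of cage a must have sum 6; hence R2C2 = 1.
Column 2 already has 1, leaving R4C2 = 2.
4 is placed in row 4, leaving R4C3 = 3.
Column 2 now contains 2; hence R1C2 = 3.
3 is placed in column 3, so R1C3 = 2.
2 is placed in column 3, so R2C3 = 4.
3 is placed in column 2; hence R3C2 = 4.
4 is placed in column 3, leaving R3C3 = 1.
2 is placed in row 4, so R4C1 = 1.
Row 1 already has 2, so R1C1 = 4.
4 is placed in row 2, which forces R2C1 = 2.
Row 3 now contains 4, which forces R3C1 = 3.
Completed grid: 4 3 2 1 / 2 1 4 3 / 3 4 1 2 / 1 2 3 4.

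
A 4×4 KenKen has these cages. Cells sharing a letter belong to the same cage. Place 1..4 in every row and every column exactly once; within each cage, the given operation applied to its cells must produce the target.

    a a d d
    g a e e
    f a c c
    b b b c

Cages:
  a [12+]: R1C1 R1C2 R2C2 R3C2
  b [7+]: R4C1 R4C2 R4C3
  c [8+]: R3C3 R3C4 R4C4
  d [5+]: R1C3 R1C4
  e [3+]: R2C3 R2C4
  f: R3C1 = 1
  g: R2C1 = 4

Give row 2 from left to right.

4 3 2 1

Cage g is given, so R2C1 = 4.
F is a freebie, so R3C1 = 1.
Column 1 now contains 1, which forces R4C1 = 2.
Column 1 now contains 4, which forces R1C1 = 3.
In row 1, 2 can only go at R1C2, so R1C2 = 2.
Column 2 now contains 2, which forces R2C2 = 3.
The 4 cells of cage a must have sum 12, so R3C2 = 4.
Row 3 now contains 4, so R3C3 = 3.
Row 3 already has 3, so R3C4 = 2.
4 is placed in column 2, which forces R4C2 = 1.
1 is placed in row 4, which forces R4C3 = 4.
1 is placed in row 4, so R4C4 = 3.
Column 3 already has 4, so R1C3 = 1.
The two cells of cage d must have sum 5; hence R1C4 = 4.
Cage e's pair has sum 3, leaving R2C3 = 2.
Column 4 already has 2, so R2C4 = 1.
Filled in: 3 2 1 4 / 4 3 2 1 / 1 4 3 2 / 2 1 4 3.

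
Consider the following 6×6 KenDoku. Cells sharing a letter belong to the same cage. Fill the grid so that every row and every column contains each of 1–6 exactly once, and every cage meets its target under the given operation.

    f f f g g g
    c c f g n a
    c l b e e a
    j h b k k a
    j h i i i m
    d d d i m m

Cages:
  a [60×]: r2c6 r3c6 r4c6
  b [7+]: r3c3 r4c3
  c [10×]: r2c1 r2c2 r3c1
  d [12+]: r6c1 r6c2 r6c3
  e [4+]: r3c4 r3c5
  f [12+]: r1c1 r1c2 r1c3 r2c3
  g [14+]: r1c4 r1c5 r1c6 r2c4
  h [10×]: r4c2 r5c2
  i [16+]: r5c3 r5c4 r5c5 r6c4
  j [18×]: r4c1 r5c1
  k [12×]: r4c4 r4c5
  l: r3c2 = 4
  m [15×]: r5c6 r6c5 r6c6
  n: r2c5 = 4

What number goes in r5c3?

Cage n is given, leaving r2c5 = 4.
L is a freebie; hence r3c2 = 4.
Row 4 needs a 1, and only r4c3 is open for it.
Cage b's pair has sum 7; hence r3c3 = 6.
{2, 5} are confined to r4c2 and r5c2 in column 2, leaving r2c2 = 1.
In column 3, 4 can only go at r5c3, so r5c3 = 4.
In row 6, 2 can only go at r6c3, so r6c3 = 2.
Cage f has sum 12, so r1c1 = 1.
Cage f needs sum 12, which forces r1c2 = 3.
Cage f needs sum 12, leaving r1c3 = 5.
2 is placed in column 3, which forces r2c3 = 3.
Cage d has sum 12, leaving r6c1 = 4.
The 3 cells of cage d must have sum 12; hence r6c2 = 6.
Cage g has sum 14, leaving r2c4 = 2.
Row 2 now contains 2, so r2c1 = 5.
5 is placed in row 2, which forces r2c6 = 6.
Cage c has product 10, which forces r3c1 = 2.
2 is placed in row 3, leaving r3c6 = 5.
Column 6 now contains 5; hence r4c6 = 2.
Cage g has sum 14; hence r1c4 = 6.
Cage g has sum 14, leaving r1c5 = 2.
2 is placed in column 6; hence r1c6 = 4.
Row 4 now contains 2, which forces r4c2 = 5.
Cage k's pair has product 12, leaving r4c4 = 4.
Row 4 now contains 2; hence r4c5 = 3.
Cage h's pair has product 10, so r5c2 = 2.
Cage m needs product 15, which forces r6c5 = 5.
Cage e's pair has sum 4, leaving r3c4 = 3.
Column 5 already has 3, leaving r3c5 = 1.
Row 4 already has 3, which forces r4c1 = 6.
The two cells of cage j must have product 18, leaving r5c1 = 3.
Cage i has sum 16, so r5c4 = 5.
Cage i needs sum 16; hence r5c5 = 6.
3 is placed in row 5; hence r5c6 = 1.
Cage i needs sum 16; hence r6c4 = 1.
Column 6 already has 1; hence r6c6 = 3.
Completed grid: 1 3 5 6 2 4 / 5 1 3 2 4 6 / 2 4 6 3 1 5 / 6 5 1 4 3 2 / 3 2 4 5 6 1 / 4 6 2 1 5 3.

4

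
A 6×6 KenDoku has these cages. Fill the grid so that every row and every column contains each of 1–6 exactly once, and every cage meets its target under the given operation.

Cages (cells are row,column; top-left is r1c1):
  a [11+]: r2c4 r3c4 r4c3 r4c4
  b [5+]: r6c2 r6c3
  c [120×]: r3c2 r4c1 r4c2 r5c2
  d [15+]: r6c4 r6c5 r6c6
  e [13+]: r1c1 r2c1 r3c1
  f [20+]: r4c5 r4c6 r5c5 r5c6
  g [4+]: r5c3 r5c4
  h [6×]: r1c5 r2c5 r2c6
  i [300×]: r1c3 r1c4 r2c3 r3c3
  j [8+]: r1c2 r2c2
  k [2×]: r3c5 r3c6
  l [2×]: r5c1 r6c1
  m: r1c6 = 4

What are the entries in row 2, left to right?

4 5 6 1 3 2

The 4 cells of cage i must have product 300; hence r1c4 = 5.
Cage m is given, leaving r1c6 = 4.
The only place for 1 in row 1 is r1c5.
1 is placed in column 5; hence r3c5 = 2.
Cage k's pair has product 2, leaving r3c6 = 1.
The 3 cells of cage h must have product 6, leaving r2c5 = 3.
Cage h needs product 6, so r2c6 = 2.
The only place for 6 in row 1 is r1c1.
Cage e needs sum 13, which forces r2c1 = 4.
Row 2 already has 4, so r2c4 = 1.
The 3 cells of cage e must have sum 13, so r3c1 = 3.
Column 4 now contains 1, leaving r5c4 = 3.
Cage a needs sum 11, leaving r3c4 = 4.
Cage a needs sum 11; hence r4c3 = 4.
The 4 cells of cage a must have sum 11; hence r4c4 = 2.
3 is placed in row 5, leaving r5c3 = 1.
Column 4 now contains 4, leaving r6c4 = 6.
6 is placed in row 6, so r6c6 = 5.
The 4 cells of cage i must have product 300, leaving r1c3 = 2.
Cage f needs sum 20, so r4c5 = 6.
Cage f needs sum 20, leaving r4c6 = 3.
1 is placed in row 5; hence r5c1 = 2.
Cage c has product 120, leaving r5c2 = 4.
Cage f needs sum 20, leaving r5c5 = 5.
Column 6 now contains 5, so r5c6 = 6.
The two cells of cage l must have product 2, so r6c1 = 1.
2 is placed in column 3, which forces r6c3 = 3.
5 is placed in row 6, which forces r6c5 = 4.
2 is placed in row 1, leaving r1c2 = 3.
The two cells of cage j must have sum 8, leaving r2c2 = 5.
5 is placed in row 2, leaving r2c3 = 6.
The 4 cells of cage c must have product 120, leaving r3c2 = 6.
Column 3 now contains 6, which forces r3c3 = 5.
Column 1 now contains 1, so r4c1 = 5.
The 4 cells of cage c must have product 120, leaving r4c2 = 1.
Row 6 already has 3; hence r6c2 = 2.
The full grid is 6 3 2 5 1 4 / 4 5 6 1 3 2 / 3 6 5 4 2 1 / 5 1 4 2 6 3 / 2 4 1 3 5 6 / 1 2 3 6 4 5.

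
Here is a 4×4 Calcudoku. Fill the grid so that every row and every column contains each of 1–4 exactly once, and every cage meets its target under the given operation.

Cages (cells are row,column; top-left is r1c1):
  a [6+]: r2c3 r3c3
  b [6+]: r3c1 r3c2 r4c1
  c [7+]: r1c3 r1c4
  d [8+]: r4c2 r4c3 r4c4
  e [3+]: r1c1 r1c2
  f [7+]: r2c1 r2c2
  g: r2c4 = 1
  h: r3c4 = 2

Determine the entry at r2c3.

G is a freebie; hence r2c4 = 1.
H is a freebie, which forces r3c4 = 2.
Cage a's pair has sum 6, which forces r2c3 = 2.
Row 3 now contains 2; hence r3c3 = 4.
4 is placed in column 3; hence r1c3 = 3.
The two cells of cage c must have sum 7, leaving r1c4 = 4.
Cage b needs sum 6, which forces r4c1 = 2.
Column 3 already has 3, so r4c3 = 1.
Column 4 now contains 4, which forces r4c4 = 3.
Column 1 now contains 2, leaving r1c1 = 1.
The two cells of cage e must have sum 3, so r1c2 = 2.
Column 1 already has 1, so r3c1 = 3.
Row 3 now contains 3, so r3c2 = 1.
3 is placed in row 4; hence r4c2 = 4.
3 is placed in column 1, so r2c1 = 4.
Column 2 already has 4, so r2c2 = 3.
The full grid is 1 2 3 4 / 4 3 2 1 / 3 1 4 2 / 2 4 1 3.

2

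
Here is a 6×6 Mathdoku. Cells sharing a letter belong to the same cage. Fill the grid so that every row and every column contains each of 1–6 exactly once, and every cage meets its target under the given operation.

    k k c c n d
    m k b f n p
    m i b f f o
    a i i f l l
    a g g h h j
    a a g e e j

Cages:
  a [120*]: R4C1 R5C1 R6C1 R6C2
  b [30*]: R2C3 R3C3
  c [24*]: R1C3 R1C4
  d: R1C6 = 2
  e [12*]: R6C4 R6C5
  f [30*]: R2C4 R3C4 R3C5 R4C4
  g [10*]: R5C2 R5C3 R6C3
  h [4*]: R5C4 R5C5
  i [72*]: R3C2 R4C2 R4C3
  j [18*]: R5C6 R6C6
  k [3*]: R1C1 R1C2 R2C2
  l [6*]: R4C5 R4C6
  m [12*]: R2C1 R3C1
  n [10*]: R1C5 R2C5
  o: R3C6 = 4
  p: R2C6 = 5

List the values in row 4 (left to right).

Cage k has product 3, so R1C1 = 1.
Cage k needs product 3, which forces R1C2 = 3.
Cage d is given, so R1C6 = 2.
Cage k has product 3, so R2C2 = 1.
Cage p is a single given cell, leaving R2C6 = 5.
Cage o is given, which forces R3C6 = 4.
Row 1 already has 2, leaving R1C5 = 5.
5 is placed in row 2, so R2C3 = 6.
5 is placed in row 2, leaving R2C5 = 2.
Row 3 already has 4, which forces R3C2 = 6.
Cage b's pair has product 30, which forces R3C3 = 5.
Column 3 already has 6; hence R4C3 = 3.
Column 3 already has 6, which forces R1C3 = 4.
The two cells of cage c must have product 24, which forces R1C4 = 6.
Row 2 already has 2, leaving R2C1 = 4.
Row 2 already has 2, leaving R2C4 = 3.
Cage m's pair has product 12; hence R3C1 = 3.
Cage f needs product 30, which forces R3C4 = 2.
The 4 cells of cage f must have product 30, leaving R3C5 = 1.
Cage i has product 72; hence R4C2 = 4.
Cage f has product 30, which forces R4C4 = 5.
Column 5 now contains 1; hence R4C5 = 6.
Row 4 now contains 6, which forces R4C6 = 1.
The 3 cells of cage g must have product 10; hence R5C2 = 5.
Column 5 now contains 1, so R5C5 = 4.
5 is placed in column 2; hence R6C2 = 2.
Row 6 now contains 2; hence R6C3 = 1.
2 is placed in column 4; hence R6C4 = 4.
Column 5 now contains 4, which forces R6C5 = 3.
Row 6 now contains 3, leaving R6C6 = 6.
Row 4 now contains 6; hence R4C1 = 2.
The 4 cells of cage a must have product 120, so R5C1 = 6.
Column 3 already has 1, so R5C3 = 2.
Row 5 now contains 4, which forces R5C4 = 1.
6 is placed in column 6, leaving R5C6 = 3.
Row 6 now contains 6; hence R6C1 = 5.
Completed grid: 1 3 4 6 5 2 / 4 1 6 3 2 5 / 3 6 5 2 1 4 / 2 4 3 5 6 1 / 6 5 2 1 4 3 / 5 2 1 4 3 6.

2 4 3 5 6 1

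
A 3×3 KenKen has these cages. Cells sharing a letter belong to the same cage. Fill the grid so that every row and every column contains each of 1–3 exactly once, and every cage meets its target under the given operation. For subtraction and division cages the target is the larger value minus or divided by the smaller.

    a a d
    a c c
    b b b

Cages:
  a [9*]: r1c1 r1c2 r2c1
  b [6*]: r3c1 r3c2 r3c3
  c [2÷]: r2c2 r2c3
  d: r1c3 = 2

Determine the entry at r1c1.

1

Cage a needs product 9, leaving r1c1 = 1.
Cage a has product 9, so r1c2 = 3.
D is a freebie; hence r1c3 = 2.
The 3 cells of cage a must have product 9, so r2c1 = 3.
2 is placed in column 3, so r2c3 = 1.
Column 1 now contains 3, leaving r3c1 = 2.
Row 3 already has 2; hence r3c2 = 1.
Column 3 already has 1; hence r3c3 = 3.
1 is placed in row 2, leaving r2c2 = 2.
The full grid is 1 3 2 / 3 2 1 / 2 1 3.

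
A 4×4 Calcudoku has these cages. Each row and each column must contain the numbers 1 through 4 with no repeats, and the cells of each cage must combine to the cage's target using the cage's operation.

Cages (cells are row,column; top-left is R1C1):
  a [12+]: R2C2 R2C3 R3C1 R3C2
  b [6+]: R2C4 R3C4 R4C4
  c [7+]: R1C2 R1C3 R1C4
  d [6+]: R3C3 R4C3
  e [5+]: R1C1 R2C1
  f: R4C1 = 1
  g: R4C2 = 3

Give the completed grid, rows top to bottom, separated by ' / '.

3 2 1 4 / 2 4 3 1 / 4 1 2 3 / 1 3 4 2

F is a freebie; hence R4C1 = 1.
G is a freebie, leaving R4C2 = 3.
Row 4 already has 3, so R4C4 = 2.
The two cells of cage d must have sum 6, leaving R3C3 = 2.
Row 4 already has 2; hence R4C3 = 4.
Cage c needs sum 7, so R1C2 = 2.
4 is placed in column 3, leaving R1C3 = 1.
Cage c has sum 7, leaving R1C4 = 4.
Column 2 now contains 2; hence R2C2 = 4.
4 is placed in column 3, which forces R2C3 = 3.
3 is placed in row 2, which forces R2C4 = 1.
Column 2 already has 4, which forces R3C2 = 1.
Column 4 already has 1; hence R3C4 = 3.
Row 1 already has 2, which forces R1C1 = 3.
3 is placed in row 2; hence R2C1 = 2.
Row 3 already has 3; hence R3C1 = 4.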